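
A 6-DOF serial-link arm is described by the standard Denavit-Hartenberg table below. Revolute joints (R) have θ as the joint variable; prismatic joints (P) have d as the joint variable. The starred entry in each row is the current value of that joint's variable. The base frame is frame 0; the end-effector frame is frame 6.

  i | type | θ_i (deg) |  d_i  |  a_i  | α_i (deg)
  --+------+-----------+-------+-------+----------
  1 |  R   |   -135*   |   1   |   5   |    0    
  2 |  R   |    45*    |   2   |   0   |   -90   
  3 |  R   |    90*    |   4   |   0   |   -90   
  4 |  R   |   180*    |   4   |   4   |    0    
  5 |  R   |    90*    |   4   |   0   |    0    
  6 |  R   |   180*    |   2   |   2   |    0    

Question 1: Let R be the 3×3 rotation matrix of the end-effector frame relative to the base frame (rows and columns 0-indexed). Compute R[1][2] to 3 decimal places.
1.000

End-effector z-axis (col 2 of R) = (0.0000,1.0000,-0.0000)
R[1][2] = 1.0000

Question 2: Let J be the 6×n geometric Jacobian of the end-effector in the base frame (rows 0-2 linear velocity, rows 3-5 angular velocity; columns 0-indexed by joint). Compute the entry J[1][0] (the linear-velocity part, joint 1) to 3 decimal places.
axis z_0 = ẑ; lever o_n−o_0 = (-1.5355,6.4645,7.0000)
cross product → J_v[:, 0] = (-6.4645,-1.5355,0.0000)
J_ω[:, 0] = z_0
entry J[1][0] = -1.5355

-1.536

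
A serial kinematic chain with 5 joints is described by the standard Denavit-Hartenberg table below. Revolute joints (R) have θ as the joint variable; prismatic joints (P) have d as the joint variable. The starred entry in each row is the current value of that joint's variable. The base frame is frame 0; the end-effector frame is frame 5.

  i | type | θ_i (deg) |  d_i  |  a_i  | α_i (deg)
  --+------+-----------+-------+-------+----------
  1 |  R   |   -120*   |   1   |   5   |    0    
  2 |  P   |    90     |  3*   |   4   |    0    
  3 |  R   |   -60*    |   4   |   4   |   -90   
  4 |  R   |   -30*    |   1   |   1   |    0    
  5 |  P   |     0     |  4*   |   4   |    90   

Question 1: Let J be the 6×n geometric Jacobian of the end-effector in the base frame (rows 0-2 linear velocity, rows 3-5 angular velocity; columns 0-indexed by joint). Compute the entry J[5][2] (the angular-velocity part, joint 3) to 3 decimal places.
1.000

axis z_2 = (0.0000,0.0000,1.0000); lever o_n−o_2 = (5.0000,-8.3301,6.5000)
cross product → J_v[:, 2] = (8.3301,5.0000,-0.0000)
J_ω[:, 2] = z_2
entry J[5][2] = 1.0000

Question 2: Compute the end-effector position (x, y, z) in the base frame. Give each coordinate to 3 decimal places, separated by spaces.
after link 1: o_1 = (-2.5000, -4.3301, 1.0000)
after link 2: o_2 = (0.9641, -6.3301, 4.0000)
after link 3: o_3 = (0.9641, -10.3301, 8.0000)
after link 4: o_4 = (1.9641, -11.1962, 8.5000)
after link 5: o_5 = (5.9641, -14.6603, 10.5000)

5.964 -14.660 10.500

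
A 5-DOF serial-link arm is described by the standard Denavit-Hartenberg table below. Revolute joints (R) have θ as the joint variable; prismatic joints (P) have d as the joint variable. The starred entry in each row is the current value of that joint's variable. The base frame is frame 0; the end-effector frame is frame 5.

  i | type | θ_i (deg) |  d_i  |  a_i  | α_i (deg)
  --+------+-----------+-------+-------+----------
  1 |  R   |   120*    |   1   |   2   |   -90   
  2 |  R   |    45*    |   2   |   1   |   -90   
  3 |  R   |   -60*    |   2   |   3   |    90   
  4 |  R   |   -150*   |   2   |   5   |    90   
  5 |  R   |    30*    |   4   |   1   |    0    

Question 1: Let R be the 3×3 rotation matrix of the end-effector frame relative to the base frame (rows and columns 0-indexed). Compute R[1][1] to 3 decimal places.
End-effector y-axis (col 1 of R) = (-0.4228,-0.8838,0.2005)
R[1][1] = -0.8838

-0.884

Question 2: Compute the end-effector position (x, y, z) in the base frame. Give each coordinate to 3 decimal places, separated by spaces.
after link 1: o_1 = (-1.0000, 1.7321, 1.0000)
after link 2: o_2 = (-3.0856, 1.3444, 0.2929)
after link 3: o_3 = (-5.1588, -0.2608, -2.1820)
after link 4: o_4 = (-2.2833, 0.2586, 2.3415)
after link 5: o_5 = (1.2736, -1.6389, 1.4766)

1.274 -1.639 1.477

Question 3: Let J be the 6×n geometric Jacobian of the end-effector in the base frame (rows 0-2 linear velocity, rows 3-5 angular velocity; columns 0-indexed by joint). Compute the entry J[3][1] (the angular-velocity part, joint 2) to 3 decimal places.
-0.866

axis z_1 = (-0.8660,-0.5000,0.0000); lever o_n−o_1 = (2.2736,-3.3710,0.4766)
cross product → J_v[:, 1] = (-0.2383,0.4128,4.0561)
J_ω[:, 1] = z_1
entry J[3][1] = -0.8660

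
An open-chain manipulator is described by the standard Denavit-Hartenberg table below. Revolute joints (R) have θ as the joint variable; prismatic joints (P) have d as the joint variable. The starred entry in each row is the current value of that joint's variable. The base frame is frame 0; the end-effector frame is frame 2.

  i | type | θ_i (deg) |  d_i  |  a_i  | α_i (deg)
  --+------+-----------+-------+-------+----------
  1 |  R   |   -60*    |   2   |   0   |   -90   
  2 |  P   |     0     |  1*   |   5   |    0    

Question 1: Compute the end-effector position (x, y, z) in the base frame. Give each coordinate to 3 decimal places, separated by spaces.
after link 1: o_1 = (0.0000, 0.0000, 2.0000)
after link 2: o_2 = (3.3660, -3.8301, 2.0000)

3.366 -3.830 2.000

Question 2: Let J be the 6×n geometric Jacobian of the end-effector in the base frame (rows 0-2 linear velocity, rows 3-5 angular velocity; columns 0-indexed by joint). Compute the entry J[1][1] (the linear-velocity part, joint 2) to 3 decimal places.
prismatic axis z_1 = (0.8660,0.5000,0.0000)
J_v[:, 1] = z_1; J_ω[:, 1] = (0,0,0)
entry J[1][1] = 0.5000

0.500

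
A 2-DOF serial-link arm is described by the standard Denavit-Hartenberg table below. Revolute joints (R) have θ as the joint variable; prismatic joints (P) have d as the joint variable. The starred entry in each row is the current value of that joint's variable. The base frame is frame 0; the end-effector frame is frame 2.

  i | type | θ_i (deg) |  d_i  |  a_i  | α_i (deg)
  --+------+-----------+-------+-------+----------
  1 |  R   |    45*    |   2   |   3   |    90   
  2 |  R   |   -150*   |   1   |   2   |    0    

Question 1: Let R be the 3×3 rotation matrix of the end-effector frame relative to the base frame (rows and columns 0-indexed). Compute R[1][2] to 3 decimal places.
End-effector z-axis (col 2 of R) = (0.7071,-0.7071,0.0000)
R[1][2] = -0.7071

-0.707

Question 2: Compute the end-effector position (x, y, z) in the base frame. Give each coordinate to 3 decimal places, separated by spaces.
after link 1: o_1 = (2.1213, 2.1213, 2.0000)
after link 2: o_2 = (1.6037, 0.1895, 1.0000)

1.604 0.189 1.000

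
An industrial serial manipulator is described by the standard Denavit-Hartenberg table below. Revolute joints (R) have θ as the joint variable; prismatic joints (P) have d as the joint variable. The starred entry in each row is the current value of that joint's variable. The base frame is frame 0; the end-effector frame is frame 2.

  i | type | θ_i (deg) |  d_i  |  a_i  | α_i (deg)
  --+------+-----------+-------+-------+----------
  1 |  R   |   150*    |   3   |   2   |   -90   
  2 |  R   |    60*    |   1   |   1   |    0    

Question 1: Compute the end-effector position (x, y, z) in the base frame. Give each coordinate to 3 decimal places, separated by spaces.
-2.665 0.384 2.134

after link 1: o_1 = (-1.7321, 1.0000, 3.0000)
after link 2: o_2 = (-2.6651, 0.3840, 2.1340)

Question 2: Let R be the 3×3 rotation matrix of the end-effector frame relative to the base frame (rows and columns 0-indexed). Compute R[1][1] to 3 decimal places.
End-effector y-axis (col 1 of R) = (0.7500,-0.4330,-0.5000)
R[1][1] = -0.4330

-0.433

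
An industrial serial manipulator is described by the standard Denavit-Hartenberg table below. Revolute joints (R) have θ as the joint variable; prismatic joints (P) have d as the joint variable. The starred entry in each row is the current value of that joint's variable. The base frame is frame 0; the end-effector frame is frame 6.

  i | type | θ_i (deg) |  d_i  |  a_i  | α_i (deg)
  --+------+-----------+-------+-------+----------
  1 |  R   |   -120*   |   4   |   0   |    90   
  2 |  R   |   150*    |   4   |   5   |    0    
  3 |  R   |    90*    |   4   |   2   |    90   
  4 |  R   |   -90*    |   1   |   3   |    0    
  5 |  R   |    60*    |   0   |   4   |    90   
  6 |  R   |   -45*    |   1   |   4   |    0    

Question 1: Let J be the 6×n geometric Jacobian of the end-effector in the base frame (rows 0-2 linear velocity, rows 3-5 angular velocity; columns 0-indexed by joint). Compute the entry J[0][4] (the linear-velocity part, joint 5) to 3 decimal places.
axis z_4 = (0.4330,0.7500,0.5000); lever o_n−o_4 = (3.8354,-1.9173,-6.1025)
cross product → J_v[:, 4] = (-3.6182,4.5602,-3.7068)
J_ω[:, 4] = z_4
entry J[0][4] = -3.6182

-3.618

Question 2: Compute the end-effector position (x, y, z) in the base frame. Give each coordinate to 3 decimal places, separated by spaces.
after link 1: o_1 = (0.0000, 0.0000, 4.0000)
after link 2: o_2 = (-1.2990, 5.7500, 6.5000)
after link 3: o_3 = (-4.2631, 8.6160, 4.7679)
after link 4: o_4 = (-1.2321, 7.8660, 5.2679)
after link 5: o_5 = (1.3660, 8.3660, 2.2679)
after link 6: o_6 = (2.6034, 5.9487, -0.8346)

2.603 5.949 -0.835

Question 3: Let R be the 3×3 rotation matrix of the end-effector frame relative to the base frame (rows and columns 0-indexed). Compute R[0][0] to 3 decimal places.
0.153

End-effector x-axis (col 0 of R) = (0.1531,-0.4419,-0.8839)
R[0][0] = 0.1531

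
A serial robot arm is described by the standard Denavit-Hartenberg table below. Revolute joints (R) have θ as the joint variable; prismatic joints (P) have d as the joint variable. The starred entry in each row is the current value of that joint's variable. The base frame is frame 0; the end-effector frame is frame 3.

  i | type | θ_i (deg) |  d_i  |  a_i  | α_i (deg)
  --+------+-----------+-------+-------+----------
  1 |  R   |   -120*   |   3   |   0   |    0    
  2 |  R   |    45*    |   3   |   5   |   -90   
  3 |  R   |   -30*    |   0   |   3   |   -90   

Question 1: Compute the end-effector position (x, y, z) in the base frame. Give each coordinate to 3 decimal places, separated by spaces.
1.967 -7.339 7.500

after link 1: o_1 = (0.0000, 0.0000, 3.0000)
after link 2: o_2 = (1.2941, -4.8296, 6.0000)
after link 3: o_3 = (1.9665, -7.3392, 7.5000)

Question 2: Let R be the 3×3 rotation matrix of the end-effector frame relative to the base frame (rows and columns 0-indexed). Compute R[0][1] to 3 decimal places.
End-effector y-axis (col 1 of R) = (-0.9659,-0.2588,-0.0000)
R[0][1] = -0.9659

-0.966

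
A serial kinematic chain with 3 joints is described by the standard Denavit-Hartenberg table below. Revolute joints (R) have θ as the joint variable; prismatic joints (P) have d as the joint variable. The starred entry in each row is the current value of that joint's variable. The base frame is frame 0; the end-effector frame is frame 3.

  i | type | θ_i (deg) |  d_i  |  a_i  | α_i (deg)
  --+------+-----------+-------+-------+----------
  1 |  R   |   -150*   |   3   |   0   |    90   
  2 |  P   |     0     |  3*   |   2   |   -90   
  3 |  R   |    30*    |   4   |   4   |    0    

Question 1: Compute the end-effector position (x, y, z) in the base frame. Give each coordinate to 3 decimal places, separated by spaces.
after link 1: o_1 = (0.0000, 0.0000, 3.0000)
after link 2: o_2 = (-3.2321, 1.5981, 3.0000)
after link 3: o_3 = (-5.2321, -1.8660, 7.0000)

-5.232 -1.866 7.000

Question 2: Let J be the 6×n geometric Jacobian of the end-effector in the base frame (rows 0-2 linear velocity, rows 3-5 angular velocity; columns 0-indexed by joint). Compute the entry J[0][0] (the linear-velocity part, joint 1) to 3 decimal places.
axis z_0 = ẑ; lever o_n−o_0 = (-5.2321,-1.8660,7.0000)
cross product → J_v[:, 0] = (1.8660,-5.2321,0.0000)
J_ω[:, 0] = z_0
entry J[0][0] = 1.8660

1.866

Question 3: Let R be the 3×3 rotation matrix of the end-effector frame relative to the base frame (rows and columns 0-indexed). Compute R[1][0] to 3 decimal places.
-0.866

End-effector x-axis (col 0 of R) = (-0.5000,-0.8660,0.0000)
R[1][0] = -0.8660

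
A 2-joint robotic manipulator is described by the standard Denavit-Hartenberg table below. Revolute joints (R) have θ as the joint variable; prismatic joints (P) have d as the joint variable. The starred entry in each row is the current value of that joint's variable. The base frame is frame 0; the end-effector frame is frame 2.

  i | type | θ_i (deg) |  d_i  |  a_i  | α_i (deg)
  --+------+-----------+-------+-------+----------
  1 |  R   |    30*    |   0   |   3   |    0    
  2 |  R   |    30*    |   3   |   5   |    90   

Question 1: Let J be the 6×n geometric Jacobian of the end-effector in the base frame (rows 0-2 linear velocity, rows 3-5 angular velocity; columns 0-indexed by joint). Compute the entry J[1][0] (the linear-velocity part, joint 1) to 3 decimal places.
5.098

axis z_0 = ẑ; lever o_n−o_0 = (5.0981,5.8301,3.0000)
cross product → J_v[:, 0] = (-5.8301,5.0981,0.0000)
J_ω[:, 0] = z_0
entry J[1][0] = 5.0981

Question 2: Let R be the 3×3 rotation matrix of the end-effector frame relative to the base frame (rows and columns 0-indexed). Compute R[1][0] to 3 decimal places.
0.866

End-effector x-axis (col 0 of R) = (0.5000,0.8660,0.0000)
R[1][0] = 0.8660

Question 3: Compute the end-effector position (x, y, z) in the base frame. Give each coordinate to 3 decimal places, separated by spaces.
5.098 5.830 3.000

after link 1: o_1 = (2.5981, 1.5000, 0.0000)
after link 2: o_2 = (5.0981, 5.8301, 3.0000)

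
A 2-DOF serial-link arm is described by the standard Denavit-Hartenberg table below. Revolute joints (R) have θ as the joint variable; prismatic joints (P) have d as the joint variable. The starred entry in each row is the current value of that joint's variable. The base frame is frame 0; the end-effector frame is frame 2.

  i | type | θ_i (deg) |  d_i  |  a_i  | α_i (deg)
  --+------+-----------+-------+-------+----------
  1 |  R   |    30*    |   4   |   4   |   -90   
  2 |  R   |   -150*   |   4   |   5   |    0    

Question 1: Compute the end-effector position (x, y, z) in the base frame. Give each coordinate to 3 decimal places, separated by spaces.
-2.286 3.299 6.500

after link 1: o_1 = (3.4641, 2.0000, 4.0000)
after link 2: o_2 = (-2.2859, 3.2990, 6.5000)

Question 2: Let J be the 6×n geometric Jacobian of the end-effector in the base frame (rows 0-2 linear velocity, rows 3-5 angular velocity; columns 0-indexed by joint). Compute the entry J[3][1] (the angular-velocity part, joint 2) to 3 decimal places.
-0.500

axis z_1 = (-0.5000,0.8660,0.0000); lever o_n−o_1 = (-5.7500,1.2990,2.5000)
cross product → J_v[:, 1] = (2.1651,1.2500,4.3301)
J_ω[:, 1] = z_1
entry J[3][1] = -0.5000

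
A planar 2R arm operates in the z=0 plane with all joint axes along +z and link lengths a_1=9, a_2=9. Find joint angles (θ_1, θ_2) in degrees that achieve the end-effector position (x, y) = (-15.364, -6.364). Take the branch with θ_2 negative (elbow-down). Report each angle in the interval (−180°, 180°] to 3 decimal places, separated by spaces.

-135.000 -44.999

cos θ_2 = (276.5530−9²−9²)/(2·9·9) = 0.7071; θ_2 = -44.9992° (elbow-down)
β = atan2(-6.3640,-15.3640) = -157.4999°; ψ = atan2(-6.3639,15.3641) = -22.4996°
θ_1 = β − ψ = -135.0004°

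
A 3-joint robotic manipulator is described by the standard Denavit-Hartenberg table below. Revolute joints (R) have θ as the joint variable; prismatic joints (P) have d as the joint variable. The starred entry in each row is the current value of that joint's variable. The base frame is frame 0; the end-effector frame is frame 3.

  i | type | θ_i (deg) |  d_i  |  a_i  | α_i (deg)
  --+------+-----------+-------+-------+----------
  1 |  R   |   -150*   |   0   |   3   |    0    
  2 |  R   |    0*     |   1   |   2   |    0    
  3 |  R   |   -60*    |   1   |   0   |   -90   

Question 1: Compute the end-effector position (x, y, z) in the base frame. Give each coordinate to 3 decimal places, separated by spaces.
after link 1: o_1 = (-2.5981, -1.5000, 0.0000)
after link 2: o_2 = (-4.3301, -2.5000, 1.0000)
after link 3: o_3 = (-4.3301, -2.5000, 2.0000)

-4.330 -2.500 2.000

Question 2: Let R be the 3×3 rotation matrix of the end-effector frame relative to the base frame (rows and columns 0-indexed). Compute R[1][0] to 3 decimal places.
End-effector x-axis (col 0 of R) = (-0.8660,0.5000,0.0000)
R[1][0] = 0.5000

0.500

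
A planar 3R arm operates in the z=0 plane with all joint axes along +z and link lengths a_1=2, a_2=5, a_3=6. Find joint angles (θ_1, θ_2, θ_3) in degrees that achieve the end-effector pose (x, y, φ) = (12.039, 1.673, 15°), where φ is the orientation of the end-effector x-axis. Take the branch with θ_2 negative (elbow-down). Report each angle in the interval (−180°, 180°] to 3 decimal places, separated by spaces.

wrist centre = target − a_3·(cos φ, sin φ) = (6.2434, 0.1201)
cos θ_2 = (38.9950−2²−5²)/(2·2·5) = 0.4998; θ_2 = -60.0165° (elbow-down)
β = atan2(0.1201,6.2434) = 1.1019°; ψ = atan2(-4.3308,4.4988) = -43.9105°
θ_1 = β − ψ = 45.0124°
θ_3 = φ − θ_1 − θ_2 = 30.0040° (wrapped to (-180°,180°])

45.012 -60.016 30.004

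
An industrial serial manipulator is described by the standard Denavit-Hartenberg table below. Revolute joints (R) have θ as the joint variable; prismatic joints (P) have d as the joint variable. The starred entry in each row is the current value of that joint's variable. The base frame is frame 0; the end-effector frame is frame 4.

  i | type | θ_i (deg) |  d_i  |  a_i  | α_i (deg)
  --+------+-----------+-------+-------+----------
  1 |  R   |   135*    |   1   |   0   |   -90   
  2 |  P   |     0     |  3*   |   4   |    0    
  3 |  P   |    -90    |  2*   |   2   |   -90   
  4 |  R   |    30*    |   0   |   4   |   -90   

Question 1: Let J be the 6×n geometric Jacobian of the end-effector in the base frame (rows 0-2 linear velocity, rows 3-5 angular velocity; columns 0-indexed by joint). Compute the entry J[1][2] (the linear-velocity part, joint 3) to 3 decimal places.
prismatic axis z_2 = (-0.7071,-0.7071,0.0000)
J_v[:, 2] = z_2; J_ω[:, 2] = (0,0,0)
entry J[1][2] = -0.7071

-0.707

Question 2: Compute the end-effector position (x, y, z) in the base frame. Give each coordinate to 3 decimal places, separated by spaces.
-4.950 0.707 6.464

after link 1: o_1 = (0.0000, 0.0000, 1.0000)
after link 2: o_2 = (-4.9497, 0.7071, 1.0000)
after link 3: o_3 = (-6.3640, -0.7071, 3.0000)
after link 4: o_4 = (-4.9497, 0.7071, 6.4641)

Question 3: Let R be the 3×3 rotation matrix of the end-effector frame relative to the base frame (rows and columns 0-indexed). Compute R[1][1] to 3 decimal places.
End-effector y-axis (col 1 of R) = (0.7071,-0.7071,0.0000)
R[1][1] = -0.7071

-0.707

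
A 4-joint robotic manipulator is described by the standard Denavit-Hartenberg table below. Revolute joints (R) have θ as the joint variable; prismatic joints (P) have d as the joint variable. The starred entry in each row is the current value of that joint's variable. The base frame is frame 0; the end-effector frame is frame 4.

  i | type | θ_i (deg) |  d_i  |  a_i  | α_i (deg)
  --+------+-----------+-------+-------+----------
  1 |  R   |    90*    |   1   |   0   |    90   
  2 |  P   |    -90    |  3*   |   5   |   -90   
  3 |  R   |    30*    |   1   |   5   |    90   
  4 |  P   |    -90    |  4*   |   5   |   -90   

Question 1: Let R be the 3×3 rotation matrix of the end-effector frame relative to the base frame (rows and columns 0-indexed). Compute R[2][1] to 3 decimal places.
End-effector y-axis (col 1 of R) = (-0.8660,0.0000,0.5000)
R[2][1] = 0.5000

0.500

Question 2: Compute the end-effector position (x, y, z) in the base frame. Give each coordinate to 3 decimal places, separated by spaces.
after link 1: o_1 = (0.0000, 0.0000, 1.0000)
after link 2: o_2 = (3.0000, 0.0000, -4.0000)
after link 3: o_3 = (0.5000, 1.0000, -8.3301)
after link 4: o_4 = (3.9641, -4.0000, -10.3301)

3.964 -4.000 -10.330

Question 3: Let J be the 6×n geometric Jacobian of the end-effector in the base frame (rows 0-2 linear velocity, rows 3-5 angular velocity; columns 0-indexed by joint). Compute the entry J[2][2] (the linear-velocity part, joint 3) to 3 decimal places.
-0.964

axis z_2 = (0.0000,1.0000,0.0000); lever o_n−o_2 = (0.9641,-4.0000,-6.3301)
cross product → J_v[:, 2] = (-6.3301,0.0000,-0.9641)
J_ω[:, 2] = z_2
entry J[2][2] = -0.9641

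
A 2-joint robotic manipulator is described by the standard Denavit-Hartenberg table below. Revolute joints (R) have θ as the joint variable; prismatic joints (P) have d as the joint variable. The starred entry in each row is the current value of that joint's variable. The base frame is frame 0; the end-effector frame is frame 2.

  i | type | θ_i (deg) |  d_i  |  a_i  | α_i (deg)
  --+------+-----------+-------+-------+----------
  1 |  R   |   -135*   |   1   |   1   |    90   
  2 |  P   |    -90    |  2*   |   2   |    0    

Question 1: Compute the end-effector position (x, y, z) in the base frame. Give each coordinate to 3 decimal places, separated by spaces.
after link 1: o_1 = (-0.7071, -0.7071, 1.0000)
after link 2: o_2 = (-2.1213, 0.7071, -1.0000)

-2.121 0.707 -1.000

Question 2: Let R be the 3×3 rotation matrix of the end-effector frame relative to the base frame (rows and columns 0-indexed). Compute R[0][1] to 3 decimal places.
End-effector y-axis (col 1 of R) = (-0.7071,-0.7071,0.0000)
R[0][1] = -0.7071

-0.707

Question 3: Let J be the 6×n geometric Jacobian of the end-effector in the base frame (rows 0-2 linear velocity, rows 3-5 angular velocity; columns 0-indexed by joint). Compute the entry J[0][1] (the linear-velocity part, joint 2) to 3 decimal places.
-0.707

prismatic axis z_1 = (-0.7071,0.7071,0.0000)
J_v[:, 1] = z_1; J_ω[:, 1] = (0,0,0)
entry J[0][1] = -0.7071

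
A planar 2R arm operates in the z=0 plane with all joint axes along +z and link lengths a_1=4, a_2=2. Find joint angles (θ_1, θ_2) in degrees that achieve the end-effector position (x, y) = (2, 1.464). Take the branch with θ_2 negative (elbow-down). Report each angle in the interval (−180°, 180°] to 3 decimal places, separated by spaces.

59.997 -150.002

cos θ_2 = (6.1433−4²−2²)/(2·4·2) = -0.8660; θ_2 = -150.0021° (elbow-down)
β = atan2(1.4640,2.0000) = 36.2041°; ψ = atan2(-0.9999,2.2679) = -23.7930°
θ_1 = β − ψ = 59.9971°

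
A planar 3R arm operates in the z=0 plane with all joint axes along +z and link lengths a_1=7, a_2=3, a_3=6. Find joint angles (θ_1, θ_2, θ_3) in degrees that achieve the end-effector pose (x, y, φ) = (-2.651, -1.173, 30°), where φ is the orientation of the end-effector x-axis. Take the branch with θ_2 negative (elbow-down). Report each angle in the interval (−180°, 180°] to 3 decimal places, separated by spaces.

-134.997 -60.013 -134.990

wrist centre = target − a_3·(cos φ, sin φ) = (-7.8472, -4.1730)
cos θ_2 = (78.9917−7²−3²)/(2·7·3) = 0.4998; θ_2 = -60.0130° (elbow-down)
β = atan2(-4.1730,-7.8472) = -151.9966°; ψ = atan2(-2.5984,8.4994) = -16.9993°
θ_1 = β − ψ = -134.9973°
θ_3 = φ − θ_1 − θ_2 = -134.9897° (wrapped to (-180°,180°])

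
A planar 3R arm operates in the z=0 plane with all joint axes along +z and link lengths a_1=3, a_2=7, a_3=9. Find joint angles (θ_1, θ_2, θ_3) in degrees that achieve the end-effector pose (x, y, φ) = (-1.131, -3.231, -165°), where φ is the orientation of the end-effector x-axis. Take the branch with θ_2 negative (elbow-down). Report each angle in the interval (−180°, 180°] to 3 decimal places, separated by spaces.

60.000 -89.998 -135.003

wrist centre = target − a_3·(cos φ, sin φ) = (7.5623, -0.9016)
cos θ_2 = (58.0018−3²−7²)/(2·3·7) = 0.0000; θ_2 = -89.9975° (elbow-down)
β = atan2(-0.9016,7.5623) = -6.7991°; ψ = atan2(-7.0000,3.0003) = -66.7993°
θ_1 = β − ψ = 60.0003°
θ_3 = φ − θ_1 − θ_2 = -135.0027° (wrapped to (-180°,180°])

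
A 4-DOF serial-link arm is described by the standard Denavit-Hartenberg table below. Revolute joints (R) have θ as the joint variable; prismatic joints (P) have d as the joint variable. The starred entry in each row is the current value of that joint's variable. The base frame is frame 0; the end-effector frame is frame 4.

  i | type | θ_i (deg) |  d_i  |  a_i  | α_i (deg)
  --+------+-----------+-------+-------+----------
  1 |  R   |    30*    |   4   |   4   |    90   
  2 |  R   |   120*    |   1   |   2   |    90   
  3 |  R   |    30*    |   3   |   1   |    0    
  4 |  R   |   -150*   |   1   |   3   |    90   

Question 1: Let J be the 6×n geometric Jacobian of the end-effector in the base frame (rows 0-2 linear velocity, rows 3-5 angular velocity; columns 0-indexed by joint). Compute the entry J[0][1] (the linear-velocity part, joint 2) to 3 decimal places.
axis z_1 = (0.5000,-0.8660,0.0000); lever o_n−o_1 = (1.8595,2.3415,3.1830)
cross product → J_v[:, 1] = (-2.7566,-1.5915,2.7811)
J_ω[:, 1] = z_1
entry J[0][1] = -2.7566

-2.757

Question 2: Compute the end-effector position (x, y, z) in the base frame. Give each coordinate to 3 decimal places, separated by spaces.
5.324 4.342 7.183

after link 1: o_1 = (3.4641, 2.0000, 4.0000)
after link 2: o_2 = (3.0981, 0.6340, 5.7321)
after link 3: o_3 = (5.2231, 1.2835, 7.9821)
after link 4: o_4 = (5.3236, 4.3415, 7.1830)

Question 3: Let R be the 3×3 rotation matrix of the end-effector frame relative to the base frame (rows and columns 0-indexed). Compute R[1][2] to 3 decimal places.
-0.217

End-effector z-axis (col 2 of R) = (0.6250,-0.2165,-0.7500)
R[1][2] = -0.2165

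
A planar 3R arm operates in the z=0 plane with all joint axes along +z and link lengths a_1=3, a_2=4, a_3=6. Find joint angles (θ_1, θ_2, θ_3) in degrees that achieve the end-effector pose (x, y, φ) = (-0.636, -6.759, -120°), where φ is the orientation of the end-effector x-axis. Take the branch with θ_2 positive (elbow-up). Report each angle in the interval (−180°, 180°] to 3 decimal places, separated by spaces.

-119.993 134.995 -135.002

wrist centre = target − a_3·(cos φ, sin φ) = (2.3640, -1.5628)
cos θ_2 = (8.0310−3²−4²)/(2·3·4) = -0.7070; θ_2 = 134.9948° (elbow-up)
β = atan2(-1.5628,2.3640) = -33.4688°; ψ = atan2(2.8287,0.1718) = 86.5238°
θ_1 = β − ψ = -119.9926°
θ_3 = φ − θ_1 − θ_2 = -135.0022° (wrapped to (-180°,180°])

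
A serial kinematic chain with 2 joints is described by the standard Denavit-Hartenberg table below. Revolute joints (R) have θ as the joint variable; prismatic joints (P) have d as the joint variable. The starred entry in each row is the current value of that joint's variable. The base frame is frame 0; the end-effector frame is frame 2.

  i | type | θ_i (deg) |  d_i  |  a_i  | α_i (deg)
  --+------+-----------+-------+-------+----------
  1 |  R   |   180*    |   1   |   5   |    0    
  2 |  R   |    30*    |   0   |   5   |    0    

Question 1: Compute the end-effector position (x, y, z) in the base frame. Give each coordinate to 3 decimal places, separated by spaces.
-9.330 -2.500 1.000

after link 1: o_1 = (-5.0000, 0.0000, 1.0000)
after link 2: o_2 = (-9.3301, -2.5000, 1.0000)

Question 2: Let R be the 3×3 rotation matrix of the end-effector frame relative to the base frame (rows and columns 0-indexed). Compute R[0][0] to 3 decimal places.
End-effector x-axis (col 0 of R) = (-0.8660,-0.5000,0.0000)
R[0][0] = -0.8660

-0.866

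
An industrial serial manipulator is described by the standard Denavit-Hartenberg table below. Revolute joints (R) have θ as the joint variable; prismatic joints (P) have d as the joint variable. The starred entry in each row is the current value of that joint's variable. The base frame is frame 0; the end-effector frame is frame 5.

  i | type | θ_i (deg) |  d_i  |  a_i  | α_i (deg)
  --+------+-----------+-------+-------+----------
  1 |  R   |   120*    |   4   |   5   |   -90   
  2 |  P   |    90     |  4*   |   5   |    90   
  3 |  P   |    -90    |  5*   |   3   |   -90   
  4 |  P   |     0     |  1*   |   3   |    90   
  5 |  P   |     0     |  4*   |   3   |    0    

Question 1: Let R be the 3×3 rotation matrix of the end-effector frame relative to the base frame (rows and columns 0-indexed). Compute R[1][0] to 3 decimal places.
End-effector x-axis (col 0 of R) = (0.8660,0.5000,-0.0000)
R[1][0] = 0.5000

0.500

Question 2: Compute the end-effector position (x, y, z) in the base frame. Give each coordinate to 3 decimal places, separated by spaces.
-2.670 14.624 -2.000

after link 1: o_1 = (-2.5000, 4.3301, 4.0000)
after link 2: o_2 = (-5.9641, 2.3301, -1.0000)
after link 3: o_3 = (-5.8660, 8.1603, -1.0000)
after link 4: o_4 = (-3.2679, 9.6603, -2.0000)
after link 5: o_5 = (-2.6699, 14.6244, -2.0000)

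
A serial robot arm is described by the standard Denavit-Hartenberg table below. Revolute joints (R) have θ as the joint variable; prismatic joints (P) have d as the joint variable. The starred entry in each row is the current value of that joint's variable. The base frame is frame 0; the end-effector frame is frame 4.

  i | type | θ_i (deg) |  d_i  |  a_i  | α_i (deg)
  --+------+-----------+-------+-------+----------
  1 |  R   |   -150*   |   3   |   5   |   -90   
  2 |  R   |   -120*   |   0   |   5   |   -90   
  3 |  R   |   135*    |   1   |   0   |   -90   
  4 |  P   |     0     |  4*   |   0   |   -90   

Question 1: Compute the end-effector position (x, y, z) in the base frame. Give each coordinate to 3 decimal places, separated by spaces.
after link 1: o_1 = (-4.3301, -2.5000, 3.0000)
after link 2: o_2 = (-2.1651, -1.2500, 7.3301)
after link 3: o_3 = (-2.9151, -1.6830, 7.8301)
after link 4: o_4 = (-2.7256, -4.8396, 5.3806)

-2.726 -4.840 5.381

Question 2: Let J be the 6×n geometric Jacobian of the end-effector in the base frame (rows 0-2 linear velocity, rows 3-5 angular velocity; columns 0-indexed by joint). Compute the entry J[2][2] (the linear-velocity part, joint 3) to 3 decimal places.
2.449

axis z_2 = (-0.7500,-0.4330,0.5000); lever o_n−o_2 = (-0.5605,-3.5896,-1.9495)
cross product → J_v[:, 2] = (2.6390,-1.7424,2.4495)
J_ω[:, 2] = z_2
entry J[2][2] = 2.4495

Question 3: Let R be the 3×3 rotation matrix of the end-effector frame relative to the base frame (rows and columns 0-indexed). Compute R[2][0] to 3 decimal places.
End-effector x-axis (col 0 of R) = (-0.6597,0.4356,-0.6124)
R[2][0] = -0.6124

-0.612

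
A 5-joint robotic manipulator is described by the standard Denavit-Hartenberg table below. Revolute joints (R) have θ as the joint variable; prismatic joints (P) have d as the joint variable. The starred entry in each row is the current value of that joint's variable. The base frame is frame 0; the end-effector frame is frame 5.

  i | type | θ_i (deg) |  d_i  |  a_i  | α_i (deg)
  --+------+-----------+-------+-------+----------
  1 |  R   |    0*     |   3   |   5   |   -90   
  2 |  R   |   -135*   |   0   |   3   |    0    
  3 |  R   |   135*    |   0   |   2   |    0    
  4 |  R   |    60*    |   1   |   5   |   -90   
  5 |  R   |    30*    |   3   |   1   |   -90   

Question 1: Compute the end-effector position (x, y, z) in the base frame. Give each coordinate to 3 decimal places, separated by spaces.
5.214 0.500 -1.459

after link 1: o_1 = (5.0000, 0.0000, 3.0000)
after link 2: o_2 = (2.8787, -0.0000, 5.1213)
after link 3: o_3 = (4.8787, -0.0000, 5.1213)
after link 4: o_4 = (7.3787, 1.0000, 0.7912)
after link 5: o_5 = (5.2136, 0.5000, -1.4588)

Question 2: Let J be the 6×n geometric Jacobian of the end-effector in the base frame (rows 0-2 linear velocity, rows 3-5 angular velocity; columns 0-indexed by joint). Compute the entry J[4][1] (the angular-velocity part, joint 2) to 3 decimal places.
1.000

axis z_1 = (0.0000,1.0000,0.0000); lever o_n−o_1 = (0.2136,0.5000,-4.4588)
cross product → J_v[:, 1] = (-4.4588,0.0000,-0.2136)
J_ω[:, 1] = z_1
entry J[4][1] = 1.0000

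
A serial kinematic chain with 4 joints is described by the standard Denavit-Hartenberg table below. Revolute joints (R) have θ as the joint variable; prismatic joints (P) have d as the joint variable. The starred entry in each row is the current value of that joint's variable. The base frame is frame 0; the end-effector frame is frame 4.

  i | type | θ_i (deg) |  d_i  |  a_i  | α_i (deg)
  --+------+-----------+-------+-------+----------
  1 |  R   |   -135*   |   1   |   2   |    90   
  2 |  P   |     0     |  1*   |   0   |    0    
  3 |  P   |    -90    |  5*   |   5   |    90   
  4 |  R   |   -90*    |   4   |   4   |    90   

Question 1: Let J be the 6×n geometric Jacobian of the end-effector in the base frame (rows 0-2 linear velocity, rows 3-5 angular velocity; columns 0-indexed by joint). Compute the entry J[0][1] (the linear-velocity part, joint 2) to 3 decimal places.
-0.707

prismatic axis z_1 = (-0.7071,0.7071,0.0000)
J_v[:, 1] = z_1; J_ω[:, 1] = (0,0,0)
entry J[0][1] = -0.7071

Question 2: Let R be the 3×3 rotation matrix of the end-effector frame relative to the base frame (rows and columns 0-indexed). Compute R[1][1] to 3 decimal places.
0.707

End-effector y-axis (col 1 of R) = (0.7071,0.7071,-0.0000)
R[1][1] = 0.7071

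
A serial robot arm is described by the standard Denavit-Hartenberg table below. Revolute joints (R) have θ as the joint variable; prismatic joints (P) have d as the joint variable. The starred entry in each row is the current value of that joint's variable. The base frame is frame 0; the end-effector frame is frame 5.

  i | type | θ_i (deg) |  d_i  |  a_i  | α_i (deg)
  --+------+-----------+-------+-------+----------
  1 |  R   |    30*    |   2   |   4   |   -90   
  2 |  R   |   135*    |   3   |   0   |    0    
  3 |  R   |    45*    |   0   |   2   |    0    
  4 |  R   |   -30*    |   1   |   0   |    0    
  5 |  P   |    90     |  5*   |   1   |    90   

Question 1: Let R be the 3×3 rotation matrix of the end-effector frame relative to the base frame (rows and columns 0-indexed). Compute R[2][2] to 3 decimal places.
End-effector z-axis (col 2 of R) = (-0.7500,-0.4330,-0.5000)
R[2][2] = -0.5000

-0.500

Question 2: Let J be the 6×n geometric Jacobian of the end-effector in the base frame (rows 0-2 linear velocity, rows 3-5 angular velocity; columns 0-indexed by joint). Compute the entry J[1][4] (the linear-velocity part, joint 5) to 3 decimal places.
prismatic axis z_4 = (-0.5000,0.8660,0.0000)
J_v[:, 4] = z_4; J_ω[:, 4] = (0,0,0)
entry J[1][4] = 0.8660

0.866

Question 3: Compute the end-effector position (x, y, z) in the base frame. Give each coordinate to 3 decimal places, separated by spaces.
after link 1: o_1 = (3.4641, 2.0000, 2.0000)
after link 2: o_2 = (1.9641, 4.5981, 2.0000)
after link 3: o_3 = (0.2321, 3.5981, 2.0000)
after link 4: o_4 = (-0.2679, 4.4641, 2.0000)
after link 5: o_5 = (-3.2010, 8.5442, 2.8660)

-3.201 8.544 2.866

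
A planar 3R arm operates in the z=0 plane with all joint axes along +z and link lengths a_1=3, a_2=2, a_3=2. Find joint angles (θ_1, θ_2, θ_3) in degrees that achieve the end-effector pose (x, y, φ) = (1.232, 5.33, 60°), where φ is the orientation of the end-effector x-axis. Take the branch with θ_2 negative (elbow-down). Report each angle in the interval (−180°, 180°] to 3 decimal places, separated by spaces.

120.002 -90.004 30.002

wrist centre = target − a_3·(cos φ, sin φ) = (0.2320, 3.5979)
cos θ_2 = (12.9991−3²−2²)/(2·3·2) = -0.0001; θ_2 = -90.0045° (elbow-down)
β = atan2(3.5979,0.2320) = 86.3106°; ψ = atan2(-2.0000,2.9998) = -33.6914°
θ_1 = β − ψ = 120.0021°
θ_3 = φ − θ_1 − θ_2 = 30.0024° (wrapped to (-180°,180°])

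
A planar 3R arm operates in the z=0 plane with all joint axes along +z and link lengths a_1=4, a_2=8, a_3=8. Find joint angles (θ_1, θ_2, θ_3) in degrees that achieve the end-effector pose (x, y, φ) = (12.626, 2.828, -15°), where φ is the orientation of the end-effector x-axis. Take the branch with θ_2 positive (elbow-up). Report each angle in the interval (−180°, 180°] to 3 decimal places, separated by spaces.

wrist centre = target − a_3·(cos φ, sin φ) = (4.8986, 4.8986)
cos θ_2 = (47.9920−4²−8²)/(2·4·8) = -0.5001; θ_2 = 120.0082° (elbow-up)
β = atan2(4.8986,4.8986) = 44.9998°; ψ = atan2(6.9276,-0.0010) = 90.0082°
θ_1 = β − ψ = -45.0085°
θ_3 = φ − θ_1 − θ_2 = -89.9998° (wrapped to (-180°,180°])

-45.008 120.008 -90.000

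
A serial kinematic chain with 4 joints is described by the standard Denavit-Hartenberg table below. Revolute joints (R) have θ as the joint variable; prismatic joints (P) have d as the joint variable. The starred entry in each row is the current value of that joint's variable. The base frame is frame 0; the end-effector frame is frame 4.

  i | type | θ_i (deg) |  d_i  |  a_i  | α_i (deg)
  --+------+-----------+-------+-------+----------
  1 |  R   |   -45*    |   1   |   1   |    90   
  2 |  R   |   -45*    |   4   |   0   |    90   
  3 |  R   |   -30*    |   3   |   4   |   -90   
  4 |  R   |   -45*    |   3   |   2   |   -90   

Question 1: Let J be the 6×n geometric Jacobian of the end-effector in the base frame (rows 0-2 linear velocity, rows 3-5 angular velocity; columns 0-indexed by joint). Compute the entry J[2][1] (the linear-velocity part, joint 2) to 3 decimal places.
1.255

axis z_1 = (-0.7071,-0.7071,0.0000); lever o_n−o_1 = (-1.8640,-3.6386,-7.4975)
cross product → J_v[:, 1] = (5.3015,-5.3015,1.2549)
J_ω[:, 1] = z_1
entry J[2][1] = 1.2549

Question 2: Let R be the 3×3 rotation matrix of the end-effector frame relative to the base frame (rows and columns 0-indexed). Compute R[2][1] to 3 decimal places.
End-effector y-axis (col 1 of R) = (0.3624,0.8624,0.3536)
R[2][1] = 0.3536

0.354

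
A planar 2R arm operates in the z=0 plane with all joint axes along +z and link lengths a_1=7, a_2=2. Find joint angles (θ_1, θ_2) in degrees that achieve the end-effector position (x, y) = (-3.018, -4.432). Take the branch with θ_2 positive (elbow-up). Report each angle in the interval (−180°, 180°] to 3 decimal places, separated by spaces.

-135.001 150.001

cos θ_2 = (28.7509−7²−2²)/(2·7·2) = -0.8660; θ_2 = 150.0014° (elbow-up)
β = atan2(-4.4320,-3.0180) = -124.2532°; ψ = atan2(1.0000,5.2679) = 10.7480°
θ_1 = β − ψ = -135.0012°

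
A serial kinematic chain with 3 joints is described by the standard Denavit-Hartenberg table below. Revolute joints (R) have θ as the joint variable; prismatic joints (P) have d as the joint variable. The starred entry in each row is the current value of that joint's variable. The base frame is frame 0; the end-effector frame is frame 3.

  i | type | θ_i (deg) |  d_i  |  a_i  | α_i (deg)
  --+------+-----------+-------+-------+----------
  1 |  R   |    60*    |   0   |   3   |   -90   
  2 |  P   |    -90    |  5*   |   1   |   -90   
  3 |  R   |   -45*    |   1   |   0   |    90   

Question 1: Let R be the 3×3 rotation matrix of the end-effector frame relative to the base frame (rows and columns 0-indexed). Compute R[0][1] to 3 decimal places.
End-effector y-axis (col 1 of R) = (0.5000,0.8660,-0.0000)
R[0][1] = 0.5000

0.500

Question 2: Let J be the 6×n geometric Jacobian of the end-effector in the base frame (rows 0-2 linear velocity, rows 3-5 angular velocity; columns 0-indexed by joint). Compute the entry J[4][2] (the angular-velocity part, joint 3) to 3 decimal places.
axis z_2 = (0.5000,0.8660,-0.0000); lever o_n−o_2 = (0.5000,0.8660,0.0000)
cross product → J_v[:, 2] = (0.0000,-0.0000,0.0000)
J_ω[:, 2] = z_2
entry J[4][2] = 0.8660

0.866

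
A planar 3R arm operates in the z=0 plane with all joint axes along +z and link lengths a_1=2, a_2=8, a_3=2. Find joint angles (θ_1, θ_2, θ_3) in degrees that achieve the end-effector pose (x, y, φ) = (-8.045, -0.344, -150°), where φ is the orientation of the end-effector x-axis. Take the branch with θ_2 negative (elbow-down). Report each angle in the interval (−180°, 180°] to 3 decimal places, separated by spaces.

-44.981 -150.013 44.994

wrist centre = target − a_3·(cos φ, sin φ) = (-6.3129, 0.6560)
cos θ_2 = (40.2837−2²−8²)/(2·2·8) = -0.8661; θ_2 = -150.0126° (elbow-down)
β = atan2(0.6560,-6.3129) = 174.0675°; ψ = atan2(-3.9985,-4.9291) = -140.9510°
θ_1 = β − ψ = 315.0185°
θ_3 = φ − θ_1 − θ_2 = 44.9941° (wrapped to (-180°,180°])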